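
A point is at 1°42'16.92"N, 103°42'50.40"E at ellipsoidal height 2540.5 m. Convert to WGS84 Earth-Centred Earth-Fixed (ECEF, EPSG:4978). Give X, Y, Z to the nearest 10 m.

WGS84: a = 6378137 m, e² = 0.006694380; N(φ) = a/√(1−e²sin²φ) = 6378155.893 m.
X = (N+h)·cosφ·cosλ = -1512037.511 m; Y = (N+h)·cosφ·sinλ = 6196047.086 m; Z = (N(1−e²)+h)·sinφ = 188544.293 m.

X -1512040 m, Y 6196050 m, Z 188540 m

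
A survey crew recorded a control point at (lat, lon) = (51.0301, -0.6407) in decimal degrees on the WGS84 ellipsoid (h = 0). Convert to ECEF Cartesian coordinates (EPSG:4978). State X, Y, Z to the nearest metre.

X 4019176 m, Y -44946 m, Z 4935651 m

WGS84: a = 6378137 m, e² = 0.006694380; N(φ) = a/√(1−e²sin²φ) = 6391081.021 m.
X = (N+h)·cosφ·cosλ = 4019176.471 m; Y = (N+h)·cosφ·sinλ = -44945.609 m; Z = (N(1−e²)+h)·sinφ = 4935651.267 m.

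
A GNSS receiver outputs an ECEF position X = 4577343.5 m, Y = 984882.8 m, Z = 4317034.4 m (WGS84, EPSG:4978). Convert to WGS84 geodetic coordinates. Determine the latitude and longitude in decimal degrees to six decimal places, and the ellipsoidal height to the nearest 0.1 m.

lat 42.868800°, lon 12.142900°, h 299.4 m

λ = atan2(Y, X) = 12.14290025°; p = √(X²+Y²) = 4682100.8 m.
Bowring's method on WGS84 (a = 6378137 m, b = 6356752.314 m) gives φ = 42.86879979°, h = 299.351 m.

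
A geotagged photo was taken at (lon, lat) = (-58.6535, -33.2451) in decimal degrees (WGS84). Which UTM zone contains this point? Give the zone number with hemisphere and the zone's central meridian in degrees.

Zone 21S, central meridian -57°

UTM zone = ⌊(λ + 180)/6⌋ + 1; -58.6535° ∈ [-60°, -54°) → zone 21.
Hemisphere: S (φ < 0).
Central meridian λ₀ = 6×21 − 183 = -57°.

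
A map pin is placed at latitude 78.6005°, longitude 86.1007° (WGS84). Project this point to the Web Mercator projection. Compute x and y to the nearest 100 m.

x 9584700 m, y 14698400 m

Web Mercator is spherical with R = a = 6378137 m.
x = R·λ = 6378137 × 1.502740703 = 9584686.081 m.
y = R·ln tan(π/4 + φ/2) = 6378137 × 2.304498295 = 14698405.843 m.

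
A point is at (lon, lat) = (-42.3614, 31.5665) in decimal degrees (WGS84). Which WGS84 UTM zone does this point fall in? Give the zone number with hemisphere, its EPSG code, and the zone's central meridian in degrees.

Zone 23N (EPSG:32623), central meridian -45°

UTM zone = ⌊(λ + 180)/6⌋ + 1; -42.3614° ∈ [-48°, -42°) → zone 23.
Hemisphere: N (φ ≥ 0).
Central meridian λ₀ = 6×23 − 183 = -45°.
EPSG code: 32623.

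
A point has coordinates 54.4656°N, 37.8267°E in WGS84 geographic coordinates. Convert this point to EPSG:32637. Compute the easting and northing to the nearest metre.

E 423953 m, N 6035960 m

Zone 37 central meridian λ₀ = 6×37 − 183 = 39°; Δλ = -1.1733°.
Transverse Mercator on WGS84 with k₀ = 0.9996 gives E = 423953.218 m, N = 6035960.227 m.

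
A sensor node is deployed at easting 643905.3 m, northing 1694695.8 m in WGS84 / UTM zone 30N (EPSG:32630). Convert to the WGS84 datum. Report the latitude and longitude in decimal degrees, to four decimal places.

lat 15.3248°, lon -1.6595°

Zone 30N: λ₀ = -3°, k₀ = 0.9996, false easting 500000 m.
Meridian distance M = (N − FN)/k₀ = 1695373.9 m.
Inverse transverse Mercator on WGS84 gives φ = 15.32480001°, λ = -1.65949995°.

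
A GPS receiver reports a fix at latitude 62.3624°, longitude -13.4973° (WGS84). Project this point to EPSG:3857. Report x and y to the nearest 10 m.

x -1502510 m, y 8945590 m

Web Mercator is spherical with R = a = 6378137 m.
x = R·λ = 6378137 × -0.235572325 = -1502512.563 m.
y = R·ln tan(π/4 + φ/2) = 6378137 × 1.402539586 = 8945589.627 m.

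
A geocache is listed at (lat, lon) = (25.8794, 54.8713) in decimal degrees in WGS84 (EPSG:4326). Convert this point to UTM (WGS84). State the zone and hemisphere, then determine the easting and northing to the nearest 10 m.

Longitude 54.8713° lies in the 6° band [54°, 60°), giving zone 40; latitude is north of the equator, so 40N.
Zone 40 central meridian λ₀ = 6×40 − 183 = 57°; Δλ = -2.1287°.
Transverse Mercator on WGS84 with k₀ = 0.9996 gives E = 286717.035 m, N = 2864058.131 m.

Zone 40N: E 286720 m, N 2864060 m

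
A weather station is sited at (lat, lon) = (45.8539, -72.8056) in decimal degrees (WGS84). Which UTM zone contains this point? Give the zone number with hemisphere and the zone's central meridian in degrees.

UTM zone = ⌊(λ + 180)/6⌋ + 1; -72.8056° ∈ [-78°, -72°) → zone 18.
Hemisphere: N (φ ≥ 0).
Central meridian λ₀ = 6×18 − 183 = -75°.

Zone 18N, central meridian -75°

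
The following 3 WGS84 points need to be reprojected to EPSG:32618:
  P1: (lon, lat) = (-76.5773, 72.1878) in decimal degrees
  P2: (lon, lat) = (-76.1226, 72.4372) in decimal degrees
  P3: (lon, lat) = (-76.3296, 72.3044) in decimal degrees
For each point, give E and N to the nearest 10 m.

P1: E 446150 m, N 8010590 m; P2: E 462190 m, N 8038050 m; P3: E 454890 m, N 8023380 m

UTM zone 18N: λ₀ = -75°, k₀ = 0.9996.
P1 (72.1878°, -76.5773°) → (446152.504, 8010585.930) m.
P2 (72.4372°, -76.1226°) → (462192.865, 8038052.719) m.
P3 (72.3044°, -76.3296°) → (454894.825, 8023384.919) m.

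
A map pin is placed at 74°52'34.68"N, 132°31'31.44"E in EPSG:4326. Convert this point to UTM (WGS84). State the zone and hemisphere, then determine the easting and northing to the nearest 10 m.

Longitude 132.5254° lies in the 6° band [132°, 138°), giving zone 53; latitude is north of the equator, so 53N.
Zone 53 central meridian λ₀ = 6×53 − 183 = 135°; Δλ = -2.4746°.
Transverse Mercator on WGS84 with k₀ = 0.9996 gives E = 427951.448 m, N = 8311307.479 m.

Zone 53N: E 427950 m, N 8311310 m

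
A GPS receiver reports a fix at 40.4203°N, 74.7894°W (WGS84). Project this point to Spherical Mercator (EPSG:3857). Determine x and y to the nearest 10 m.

x -8325520 m, y 4927210 m

Web Mercator is spherical with R = a = 6378137 m.
x = R·λ = 6378137 × -1.305321276 = -8325517.925 m.
y = R·ln tan(π/4 + φ/2) = 6378137 × 0.772515302 = 4927208.431 m.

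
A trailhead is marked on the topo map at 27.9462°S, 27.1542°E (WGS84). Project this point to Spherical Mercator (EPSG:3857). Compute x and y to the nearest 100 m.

Web Mercator is spherical with R = a = 6378137 m.
x = R·λ = 6378137 × 0.473930196 = 3022791.717 m.
y = R·ln tan(π/4 + φ/2) = 6378137 × -0.508329083 = -3242192.532 m.

x 3022800 m, y -3242200 m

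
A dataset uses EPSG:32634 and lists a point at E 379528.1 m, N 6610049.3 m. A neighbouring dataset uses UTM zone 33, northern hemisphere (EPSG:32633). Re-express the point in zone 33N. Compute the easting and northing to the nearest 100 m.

E 718000 m, N 6614500 m

UTM 34N → geographic: φ = 59.61119980°, λ = 18.86490007°.
UTM 33N (λ₀ = 15°) forward: E = 718018.829 m, N = 6614459.341 m.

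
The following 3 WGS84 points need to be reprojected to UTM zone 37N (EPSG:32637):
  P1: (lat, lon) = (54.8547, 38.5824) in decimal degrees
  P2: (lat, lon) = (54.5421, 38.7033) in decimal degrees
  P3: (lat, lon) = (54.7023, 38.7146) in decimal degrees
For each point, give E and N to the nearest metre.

P1: E 473190 m, N 6078703 m; P2: E 480805 m, N 6043879 m; P3: E 481608 m, N 6061702 m

UTM zone 37N: λ₀ = 39°, k₀ = 0.9996.
P1 (54.8547°, 38.5824°) → (473190.374, 6078702.667) m.
P2 (54.5421°, 38.7033°) → (480805.036, 6043879.183) m.
P3 (54.7023°, 38.7146°) → (481608.484, 6061701.864) m.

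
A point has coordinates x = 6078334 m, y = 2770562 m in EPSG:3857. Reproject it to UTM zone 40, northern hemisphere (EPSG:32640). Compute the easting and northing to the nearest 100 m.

Web Mercator inverse (R = 6378137 m) → φ = 24.14069661°, λ = 54.60260334°.
UTM 40N forward: E = 256376.411 m, N = 2671889.101 m.

E 256400 m, N 2671900 m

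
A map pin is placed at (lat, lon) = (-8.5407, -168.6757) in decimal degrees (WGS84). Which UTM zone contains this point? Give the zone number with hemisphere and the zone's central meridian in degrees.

UTM zone = ⌊(λ + 180)/6⌋ + 1; -168.6757° ∈ [-174°, -168°) → zone 2.
Hemisphere: S (φ < 0).
Central meridian λ₀ = 6×2 − 183 = -171°.

Zone 2S, central meridian -171°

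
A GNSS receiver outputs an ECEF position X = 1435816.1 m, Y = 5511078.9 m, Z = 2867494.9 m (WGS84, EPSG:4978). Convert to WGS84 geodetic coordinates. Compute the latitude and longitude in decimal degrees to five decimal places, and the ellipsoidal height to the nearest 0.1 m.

lat 26.88040°, lon 75.39720°, h 2417.8 m

λ = atan2(Y, X) = 75.39720027°; p = √(X²+Y²) = 5695046.8 m.
Bowring's method on WGS84 (a = 6378137 m, b = 6356752.314 m) gives φ = 26.88040025°, h = 2417.841 m.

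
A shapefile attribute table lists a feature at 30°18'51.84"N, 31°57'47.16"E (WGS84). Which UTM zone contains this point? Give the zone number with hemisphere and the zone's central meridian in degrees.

UTM zone = ⌊(λ + 180)/6⌋ + 1; 31.9631° ∈ [30°, 36°) → zone 36.
Hemisphere: N (φ ≥ 0).
Central meridian λ₀ = 6×36 − 183 = 33°.

Zone 36N, central meridian 33°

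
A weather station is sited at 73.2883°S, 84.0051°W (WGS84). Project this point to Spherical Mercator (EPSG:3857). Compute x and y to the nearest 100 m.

Web Mercator is spherical with R = a = 6378137 m.
x = R·λ = 6378137 × -1.466165583 = -9351404.956 m.
y = R·ln tan(π/4 + φ/2) = 6378137 × -1.918140192 = -12234160.932 m.

x -9351400 m, y -12234200 m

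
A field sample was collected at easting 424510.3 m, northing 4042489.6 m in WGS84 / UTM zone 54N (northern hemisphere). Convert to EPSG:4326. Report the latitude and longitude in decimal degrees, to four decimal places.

Zone 54N: λ₀ = 141°, k₀ = 0.9996, false easting 500000 m.
Meridian distance M = (N − FN)/k₀ = 4044107.2 m.
Inverse transverse Mercator on WGS84 gives φ = 36.52479984°, λ = 140.15680014°.

lat 36.5248°, lon 140.1568°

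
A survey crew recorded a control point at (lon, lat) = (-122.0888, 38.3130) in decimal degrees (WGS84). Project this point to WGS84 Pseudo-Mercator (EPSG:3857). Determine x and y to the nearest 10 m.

Web Mercator is spherical with R = a = 6378137 m.
x = R·λ = 6378137 × -2.130851540 = -13590863.048 m.
y = R·ln tan(π/4 + φ/2) = 6378137 × 0.724935364 = 4623737.065 m.

x -13590860 m, y 4623740 m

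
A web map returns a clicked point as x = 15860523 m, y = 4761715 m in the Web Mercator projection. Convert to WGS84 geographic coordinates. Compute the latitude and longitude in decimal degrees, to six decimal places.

R = 6378137 m. λ = x/R = 142.47750225°.
φ = 2·arctan(exp(y/R)) − 90° = 2·arctan(2.10975) − 90° = 39.27899938°.

lat 39.278999°, lon 142.477502°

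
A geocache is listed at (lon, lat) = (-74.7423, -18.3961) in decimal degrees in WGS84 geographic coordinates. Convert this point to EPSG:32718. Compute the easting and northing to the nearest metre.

E 527219 m, N 7965971 m

Zone 18 central meridian λ₀ = 6×18 − 183 = -75°; Δλ = +0.2577°.
Transverse Mercator on WGS84 with k₀ = 0.9996 gives E = 527219.314 m, N = 7965971.274 m.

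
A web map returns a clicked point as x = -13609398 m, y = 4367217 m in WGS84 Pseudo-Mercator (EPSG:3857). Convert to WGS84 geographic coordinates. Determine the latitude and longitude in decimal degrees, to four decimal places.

lat 36.4825°, lon -122.2553°

R = 6378137 m. λ = x/R = -122.25530231°.
φ = 2·arctan(exp(y/R)) − 90° = 2·arctan(1.98321) − 90° = 36.48249744°.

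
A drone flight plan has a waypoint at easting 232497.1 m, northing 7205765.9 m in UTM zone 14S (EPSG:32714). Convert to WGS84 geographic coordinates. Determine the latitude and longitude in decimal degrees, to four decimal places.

Zone 14S: λ₀ = -99°, k₀ = 0.9996, false easting 500000 m, false northing 10000000 m.
Meridian distance M = (N − FN)/k₀ = -2795352.2 m.
Inverse transverse Mercator on WGS84 gives φ = -25.24059981°, λ = -101.65549983°.

lat -25.2406°, lon -101.6555°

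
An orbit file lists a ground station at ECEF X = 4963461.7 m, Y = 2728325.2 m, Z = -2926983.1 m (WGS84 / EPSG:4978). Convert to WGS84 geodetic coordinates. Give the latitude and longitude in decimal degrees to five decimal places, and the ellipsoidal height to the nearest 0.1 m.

λ = atan2(Y, X) = 28.79680020°; p = √(X²+Y²) = 5663895.3 m.
Bowring's method on WGS84 (a = 6378137 m, b = 6356752.314 m) gives φ = -27.48619987°, h = 1883.547 m.

lat -27.48620°, lon 28.79680°, h 1883.5 m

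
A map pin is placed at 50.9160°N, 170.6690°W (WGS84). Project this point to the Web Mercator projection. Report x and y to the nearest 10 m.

x -18998790 m, y 6606450 m

Web Mercator is spherical with R = a = 6378137 m.
x = R·λ = 6378137 × -2.978735981 = -18998786.174 m.
y = R·ln tan(π/4 + φ/2) = 6378137 × 1.035795958 = 6606448.524 m.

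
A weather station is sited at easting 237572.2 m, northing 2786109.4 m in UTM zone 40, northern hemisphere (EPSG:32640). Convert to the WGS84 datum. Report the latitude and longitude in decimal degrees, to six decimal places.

lat 25.168200°, lon 54.396400°

Zone 40N: λ₀ = 57°, k₀ = 0.9996, false easting 500000 m.
Meridian distance M = (N − FN)/k₀ = 2787224.3 m.
Inverse transverse Mercator on WGS84 gives φ = 25.16819997°, λ = 54.39639969°.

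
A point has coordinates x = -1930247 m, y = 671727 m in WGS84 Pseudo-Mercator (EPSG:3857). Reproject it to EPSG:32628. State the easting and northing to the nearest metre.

Web Mercator inverse (R = 6378137 m) → φ = 6.02310217°, λ = -17.33970382°.
UTM 28N forward: E = 241006.343 m, N = 666313.441 m.

E 241006 m, N 666313 m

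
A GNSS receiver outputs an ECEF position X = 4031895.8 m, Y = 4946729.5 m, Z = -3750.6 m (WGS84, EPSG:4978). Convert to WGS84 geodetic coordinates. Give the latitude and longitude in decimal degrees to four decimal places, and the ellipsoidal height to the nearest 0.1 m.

λ = atan2(Y, X) = 50.81779971°; p = √(X²+Y²) = 6381717.4 m.
Bowring's method on WGS84 (a = 6378137 m, b = 6356752.314 m) gives φ = -0.03390012°, h = 3581.472 m.

lat -0.0339°, lon 50.8178°, h 3581.5 m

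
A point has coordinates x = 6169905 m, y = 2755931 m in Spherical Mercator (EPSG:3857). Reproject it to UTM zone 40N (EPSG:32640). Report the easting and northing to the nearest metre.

E 339837 m, N 2657415 m

Web Mercator inverse (R = 6378137 m) → φ = 24.02070248°, λ = 55.42519963°.
UTM 40N forward: E = 339837.420 m, N = 2657414.729 m.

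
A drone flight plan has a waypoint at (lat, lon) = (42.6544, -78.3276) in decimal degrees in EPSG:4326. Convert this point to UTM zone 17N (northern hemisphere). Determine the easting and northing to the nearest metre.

Zone 17 central meridian λ₀ = 6×17 − 183 = -81°; Δλ = +2.6724°.
Transverse Mercator on WGS84 with k₀ = 0.9996 gives E = 719046.362 m, N = 4725900.304 m.

E 719046 m, N 4725900 m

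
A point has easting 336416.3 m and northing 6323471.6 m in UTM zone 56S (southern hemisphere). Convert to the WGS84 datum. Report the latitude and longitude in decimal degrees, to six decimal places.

Zone 56S: λ₀ = 153°, k₀ = 0.9996, false easting 500000 m, false northing 10000000 m.
Meridian distance M = (N − FN)/k₀ = -3677999.6 m.
Inverse transverse Mercator on WGS84 gives φ = -33.21529987°, λ = 151.24470019°.

lat -33.215300°, lon 151.244700°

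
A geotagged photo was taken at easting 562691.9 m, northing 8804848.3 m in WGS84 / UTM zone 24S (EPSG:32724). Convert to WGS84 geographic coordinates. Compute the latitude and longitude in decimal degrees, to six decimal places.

Zone 24S: λ₀ = -39°, k₀ = 0.9996, false easting 500000 m, false northing 10000000 m.
Meridian distance M = (N − FN)/k₀ = -1195630.0 m.
Inverse transverse Mercator on WGS84 gives φ = -10.81110041°, λ = -38.42649978°.

lat -10.811100°, lon -38.426500°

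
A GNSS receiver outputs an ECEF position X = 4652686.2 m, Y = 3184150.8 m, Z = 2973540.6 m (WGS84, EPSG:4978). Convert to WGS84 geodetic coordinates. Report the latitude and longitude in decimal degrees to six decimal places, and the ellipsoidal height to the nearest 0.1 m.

lat 27.967000°, lon 34.386500°, h 564.6 m

λ = atan2(Y, X) = 34.38650033°; p = √(X²+Y²) = 5637934.5 m.
Bowring's method on WGS84 (a = 6378137 m, b = 6356752.314 m) gives φ = 27.96700019°, h = 564.579 m.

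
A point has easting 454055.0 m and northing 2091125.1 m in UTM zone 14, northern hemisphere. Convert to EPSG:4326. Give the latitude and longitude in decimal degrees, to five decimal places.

lat 18.91180°, lon -99.43630°

Zone 14N: λ₀ = -99°, k₀ = 0.9996, false easting 500000 m.
Meridian distance M = (N − FN)/k₀ = 2091961.9 m.
Inverse transverse Mercator on WGS84 gives φ = 18.91180035°, λ = -99.43629980°.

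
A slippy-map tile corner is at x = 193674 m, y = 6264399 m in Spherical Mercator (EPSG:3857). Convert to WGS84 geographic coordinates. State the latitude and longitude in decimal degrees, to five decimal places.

R = 6378137 m. λ = x/R = 1.73980314°.
φ = 2·arctan(exp(y/R)) − 90° = 2·arctan(2.67024) − 90° = 48.93830193°.

lat 48.93830°, lon 1.73980°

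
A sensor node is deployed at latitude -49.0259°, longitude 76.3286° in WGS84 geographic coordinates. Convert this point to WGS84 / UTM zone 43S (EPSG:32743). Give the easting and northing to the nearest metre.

E 597126 m, N 4568815 m

Zone 43 central meridian λ₀ = 6×43 − 183 = 75°; Δλ = +1.3286°.
Transverse Mercator on WGS84 with k₀ = 0.9996 gives E = 597125.552 m, N = 4568814.752 m.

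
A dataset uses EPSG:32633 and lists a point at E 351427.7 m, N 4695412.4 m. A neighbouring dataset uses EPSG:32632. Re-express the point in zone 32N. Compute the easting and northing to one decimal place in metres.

E 845265.0 m, N 4702364.0 m

UTM 33N → geographic: φ = 42.39680006°, λ = 13.19479941°.
UTM 32N (λ₀ = 9°) forward: E = 845265.048 m, N = 4702363.986 m.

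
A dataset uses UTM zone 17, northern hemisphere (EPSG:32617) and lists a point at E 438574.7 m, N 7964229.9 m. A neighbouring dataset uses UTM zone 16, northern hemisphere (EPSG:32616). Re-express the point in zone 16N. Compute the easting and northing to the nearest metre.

UTM 17N → geographic: φ = 71.77049987°, λ = -82.75950006°.
UTM 16N (λ₀ = -87°) forward: E = 647948.617 m, N = 7968536.946 m.

E 647949 m, N 7968537 m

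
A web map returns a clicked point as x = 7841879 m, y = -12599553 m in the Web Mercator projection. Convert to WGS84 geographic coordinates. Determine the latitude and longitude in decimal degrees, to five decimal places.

R = 6378137 m. λ = x/R = 70.44479762°.
φ = 2·arctan(exp(y/R)) − 90° = 2·arctan(0.13870) − 90° = -74.20669933°.

lat -74.20670°, lon 70.44480°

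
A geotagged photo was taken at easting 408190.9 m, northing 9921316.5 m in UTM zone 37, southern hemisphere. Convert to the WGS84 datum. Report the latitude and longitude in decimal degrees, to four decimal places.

lat -0.7118°, lon 38.1749°

Zone 37S: λ₀ = 39°, k₀ = 0.9996, false easting 500000 m, false northing 10000000 m.
Meridian distance M = (N − FN)/k₀ = -78715.0 m.
Inverse transverse Mercator on WGS84 gives φ = -0.71179964°, λ = 38.17490025°.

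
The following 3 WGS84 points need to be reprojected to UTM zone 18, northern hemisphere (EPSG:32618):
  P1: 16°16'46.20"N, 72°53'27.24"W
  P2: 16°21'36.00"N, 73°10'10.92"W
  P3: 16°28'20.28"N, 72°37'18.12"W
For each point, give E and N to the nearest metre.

UTM zone 18N: λ₀ = -75°, k₀ = 0.9996.
P1 (16.2795°, -72.8909°) → (725382.752, 1801015.742) m.
P2 (16.3600°, -73.1697°) → (695500.361, 1809637.005) m.
P3 (16.4723°, -72.6217°) → (753913.327, 1822674.623) m.

P1: E 725383 m, N 1801016 m; P2: E 695500 m, N 1809637 m; P3: E 753913 m, N 1822675 m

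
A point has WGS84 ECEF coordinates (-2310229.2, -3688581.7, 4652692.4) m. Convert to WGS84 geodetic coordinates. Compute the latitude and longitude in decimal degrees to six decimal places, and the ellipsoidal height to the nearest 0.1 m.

lat 47.102200°, lon -122.059700°, h 4349.5 m

λ = atan2(Y, X) = -122.05970016°; p = √(X²+Y²) = 4352332.0 m.
Bowring's method on WGS84 (a = 6378137 m, b = 6356752.314 m) gives φ = 47.10220009°, h = 4349.510 m.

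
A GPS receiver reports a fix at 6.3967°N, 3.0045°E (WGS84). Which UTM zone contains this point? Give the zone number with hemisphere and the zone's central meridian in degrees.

UTM zone = ⌊(λ + 180)/6⌋ + 1; 3.0045° ∈ [0°, 6°) → zone 31.
Hemisphere: N (φ ≥ 0).
Central meridian λ₀ = 6×31 − 183 = 3°.

Zone 31N, central meridian 3°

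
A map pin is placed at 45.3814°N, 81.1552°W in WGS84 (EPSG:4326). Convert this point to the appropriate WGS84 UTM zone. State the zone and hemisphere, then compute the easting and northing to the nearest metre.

Zone 17N: E 487849 m, N 5025332 m

Longitude -81.1552° lies in the 6° band [-84°, -78°), giving zone 17; latitude is north of the equator, so 17N.
Zone 17 central meridian λ₀ = 6×17 − 183 = -81°; Δλ = -0.1552°.
Transverse Mercator on WGS84 with k₀ = 0.9996 gives E = 487849.290 m, N = 5025332.241 m.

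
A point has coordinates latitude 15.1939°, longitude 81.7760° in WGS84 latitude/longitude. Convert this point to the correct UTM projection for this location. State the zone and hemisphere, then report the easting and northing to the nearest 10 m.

Zone 44N: E 583350 m, N 1679920 m

Longitude 81.7760° lies in the 6° band [78°, 84°), giving zone 44; latitude is north of the equator, so 44N.
Zone 44 central meridian λ₀ = 6×44 − 183 = 81°; Δλ = +0.7760°.
Transverse Mercator on WGS84 with k₀ = 0.9996 gives E = 583352.356 m, N = 1679920.319 m.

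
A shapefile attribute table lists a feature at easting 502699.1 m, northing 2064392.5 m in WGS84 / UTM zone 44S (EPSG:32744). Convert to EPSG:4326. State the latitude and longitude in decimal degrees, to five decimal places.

lat -71.52190°, lon 81.07630°

Zone 44S: λ₀ = 81°, k₀ = 0.9996, false easting 500000 m, false northing 10000000 m.
Meridian distance M = (N − FN)/k₀ = -7938783.0 m.
Inverse transverse Mercator on WGS84 gives φ = -71.52190004°, λ = 81.07630096°.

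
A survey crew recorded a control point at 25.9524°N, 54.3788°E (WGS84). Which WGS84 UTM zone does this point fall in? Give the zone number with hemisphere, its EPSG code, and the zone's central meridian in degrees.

Zone 40N (EPSG:32640), central meridian 57°

UTM zone = ⌊(λ + 180)/6⌋ + 1; 54.3788° ∈ [54°, 60°) → zone 40.
Hemisphere: N (φ ≥ 0).
Central meridian λ₀ = 6×40 − 183 = 57°.
EPSG code: 32640.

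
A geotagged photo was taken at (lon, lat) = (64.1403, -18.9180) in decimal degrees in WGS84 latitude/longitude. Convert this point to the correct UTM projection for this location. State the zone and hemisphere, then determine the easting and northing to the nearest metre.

Zone 41S: E 620081 m, N 7907858 m

Longitude 64.1403° lies in the 6° band [60°, 66°), giving zone 41; latitude is south of the equator, so 41S.
Zone 41 central meridian λ₀ = 6×41 − 183 = 63°; Δλ = +1.1403°.
Transverse Mercator on WGS84 with k₀ = 0.9996 gives E = 620081.422 m, N = 7907858.177 m.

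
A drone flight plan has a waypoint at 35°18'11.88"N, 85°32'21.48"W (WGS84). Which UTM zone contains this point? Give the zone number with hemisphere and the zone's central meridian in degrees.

UTM zone = ⌊(λ + 180)/6⌋ + 1; -85.5393° ∈ [-90°, -84°) → zone 16.
Hemisphere: N (φ ≥ 0).
Central meridian λ₀ = 6×16 − 183 = -87°.

Zone 16N, central meridian -87°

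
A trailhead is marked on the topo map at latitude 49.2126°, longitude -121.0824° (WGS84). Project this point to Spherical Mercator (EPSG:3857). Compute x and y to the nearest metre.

Web Mercator is spherical with R = a = 6378137 m.
x = R·λ = 6378137 × -2.113286546 = -13478831.112 m.
y = R·ln tan(π/4 + φ/2) = 6378137 × 0.989475839 = 6311012.460 m.

x -13478831 m, y 6311012 m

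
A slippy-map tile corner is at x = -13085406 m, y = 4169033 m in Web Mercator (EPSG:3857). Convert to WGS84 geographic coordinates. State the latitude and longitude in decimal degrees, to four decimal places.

lat 35.0379°, lon -117.5482°

R = 6378137 m. λ = x/R = -117.54820209°.
φ = 2·arctan(exp(y/R)) − 90° = 2·arctan(1.92253) − 90° = 35.03790150°.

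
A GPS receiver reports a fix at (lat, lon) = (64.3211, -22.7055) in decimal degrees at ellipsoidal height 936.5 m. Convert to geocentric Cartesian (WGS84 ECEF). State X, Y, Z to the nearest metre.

X 2556962 m, Y -1069889 m, Z 5726161 m

WGS84: a = 6378137 m, e² = 0.006694380; N(φ) = a/√(1−e²sin²φ) = 6395548.148 m.
X = (N+h)·cosφ·cosλ = 2556961.553 m; Y = (N+h)·cosφ·sinλ = -1069888.599 m; Z = (N(1−e²)+h)·sinφ = 5726160.716 m.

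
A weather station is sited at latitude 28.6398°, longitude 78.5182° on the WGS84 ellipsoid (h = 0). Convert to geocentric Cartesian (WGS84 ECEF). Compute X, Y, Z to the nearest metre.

X 1115132 m, Y 5489974 m, Z 3038924 m

WGS84: a = 6378137 m, e² = 0.006694380; N(φ) = a/√(1−e²sin²φ) = 6383047.133 m.
X = (N+h)·cosφ·cosλ = 1115131.858 m; Y = (N+h)·cosφ·sinλ = 5489973.908 m; Z = (N(1−e²)+h)·sinφ = 3038924.047 m.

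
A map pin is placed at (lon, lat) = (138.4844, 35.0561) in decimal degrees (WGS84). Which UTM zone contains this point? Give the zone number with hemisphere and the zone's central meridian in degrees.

UTM zone = ⌊(λ + 180)/6⌋ + 1; 138.4844° ∈ [138°, 144°) → zone 54.
Hemisphere: N (φ ≥ 0).
Central meridian λ₀ = 6×54 − 183 = 141°.

Zone 54N, central meridian 141°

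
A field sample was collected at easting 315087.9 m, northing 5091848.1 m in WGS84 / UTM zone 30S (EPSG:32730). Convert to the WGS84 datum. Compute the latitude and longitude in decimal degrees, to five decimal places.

lat -44.30310°, lon -5.31820°

Zone 30S: λ₀ = -3°, k₀ = 0.9996, false easting 500000 m, false northing 10000000 m.
Meridian distance M = (N − FN)/k₀ = -4910115.9 m.
Inverse transverse Mercator on WGS84 gives φ = -44.30310015°, λ = -5.31819957°.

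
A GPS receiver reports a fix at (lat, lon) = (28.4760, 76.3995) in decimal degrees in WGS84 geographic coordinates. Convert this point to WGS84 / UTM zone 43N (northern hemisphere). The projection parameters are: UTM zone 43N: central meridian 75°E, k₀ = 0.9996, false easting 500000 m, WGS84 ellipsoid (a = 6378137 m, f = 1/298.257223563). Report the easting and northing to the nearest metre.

E 637000 m, N 3150731 m

Zone 43 central meridian λ₀ = 6×43 − 183 = 75°; Δλ = +1.3995°.
Transverse Mercator on WGS84 with k₀ = 0.9996 gives E = 637000.460 m, N = 3150731.020 m.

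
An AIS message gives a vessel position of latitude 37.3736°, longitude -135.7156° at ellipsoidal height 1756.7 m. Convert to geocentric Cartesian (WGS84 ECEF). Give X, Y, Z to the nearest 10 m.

WGS84: a = 6378137 m, e² = 0.006694380; N(φ) = a/√(1−e²sin²φ) = 6386017.792 m.
X = (N+h)·cosφ·cosλ = -3634056.654 m; Y = (N+h)·cosφ·sinλ = -3544396.159 m; Z = (N(1−e²)+h)·sinφ = 3851491.376 m.

X -3634060 m, Y -3544400 m, Z 3851490 m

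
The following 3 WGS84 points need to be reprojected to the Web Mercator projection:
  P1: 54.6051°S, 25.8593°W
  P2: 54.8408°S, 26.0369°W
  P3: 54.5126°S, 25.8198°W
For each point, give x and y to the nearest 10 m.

Web Mercator: x = R·λ, y = R·ln tan(π/4+φ/2), R = 6378137 m.
P1 (-54.6051°, -25.8593°) → (-2878644.108, -7285598.221) m.
P2 (-54.8408°, -26.0369°) → (-2898414.450, -7331029.742) m.
P3 (-54.5126°, -25.8198°) → (-2874246.988, -7267840.584) m.

P1: x -2878640 m, y -7285600 m; P2: x -2898410 m, y -7331030 m; P3: x -2874250 m, y -7267840 m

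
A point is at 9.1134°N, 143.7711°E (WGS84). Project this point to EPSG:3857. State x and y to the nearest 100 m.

Web Mercator is spherical with R = a = 6378137 m.
x = R·λ = 6378137 × 2.509279064 = 16004525.643 m.
y = R·ln tan(π/4 + φ/2) = 6378137 × 0.159733800 = 1018804.060 m.

x 16004500 m, y 1018800 m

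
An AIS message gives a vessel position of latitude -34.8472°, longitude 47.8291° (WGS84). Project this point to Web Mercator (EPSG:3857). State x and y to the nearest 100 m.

x 5324300 m, y -4143100 m

Web Mercator is spherical with R = a = 6378137 m.
x = R·λ = 6378137 × 0.834775273 = 5324311.057 m.
y = R·ln tan(π/4 + φ/2) = 6378137 × -0.649583973 = -4143135.574 m.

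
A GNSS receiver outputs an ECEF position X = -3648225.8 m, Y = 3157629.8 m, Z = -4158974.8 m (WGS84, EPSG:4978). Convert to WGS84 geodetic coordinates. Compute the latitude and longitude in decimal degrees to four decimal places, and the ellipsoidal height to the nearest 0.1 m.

λ = atan2(Y, X) = 139.12300035°; p = √(X²+Y²) = 4824953.6 m.
Bowring's method on WGS84 (a = 6378137 m, b = 6356752.314 m) gives φ = -40.95080043°, h = 1032.492 m.

lat -40.9508°, lon 139.1230°, h 1032.5 m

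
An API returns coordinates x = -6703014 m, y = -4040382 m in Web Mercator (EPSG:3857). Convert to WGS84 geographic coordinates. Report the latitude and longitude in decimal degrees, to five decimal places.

lat -34.08620°, lon -60.21420°

R = 6378137 m. λ = x/R = -60.21419926°.
φ = 2·arctan(exp(y/R)) − 90° = 2·arctan(0.53074) − 90° = -34.08619657°.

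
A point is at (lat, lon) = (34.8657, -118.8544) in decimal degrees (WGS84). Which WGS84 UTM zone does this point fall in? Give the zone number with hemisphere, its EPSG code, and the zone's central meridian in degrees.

UTM zone = ⌊(λ + 180)/6⌋ + 1; -118.8544° ∈ [-120°, -114°) → zone 11.
Hemisphere: N (φ ≥ 0).
Central meridian λ₀ = 6×11 − 183 = -117°.
EPSG code: 32611.

Zone 11N (EPSG:32611), central meridian -117°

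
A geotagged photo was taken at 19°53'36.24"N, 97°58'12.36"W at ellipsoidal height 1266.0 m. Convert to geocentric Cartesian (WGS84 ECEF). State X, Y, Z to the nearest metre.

X -832084 m, Y -5943086 m, Z 2157035 m

WGS84: a = 6378137 m, e² = 0.006694380; N(φ) = a/√(1−e²sin²φ) = 6380610.303 m.
X = (N+h)·cosφ·cosλ = -832083.807 m; Y = (N+h)·cosφ·sinλ = -5943085.905 m; Z = (N(1−e²)+h)·sinφ = 2157034.504 m.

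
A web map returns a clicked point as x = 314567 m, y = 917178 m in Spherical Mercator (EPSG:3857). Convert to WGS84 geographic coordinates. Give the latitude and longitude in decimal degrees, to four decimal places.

R = 6378137 m. λ = x/R = 2.82580344°.
φ = 2·arctan(exp(y/R)) − 90° = 2·arctan(1.15465) − 90° = 8.21090050°.

lat 8.2109°, lon 2.8258°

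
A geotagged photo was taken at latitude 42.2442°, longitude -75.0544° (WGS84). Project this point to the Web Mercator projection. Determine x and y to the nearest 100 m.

x -8355000 m, y 5197600 m

Web Mercator is spherical with R = a = 6378137 m.
x = R·λ = 6378137 × -1.309946398 = -8355017.590 m.
y = R·ln tan(π/4 + φ/2) = 6378137 × 0.814913493 = 5197629.901 m.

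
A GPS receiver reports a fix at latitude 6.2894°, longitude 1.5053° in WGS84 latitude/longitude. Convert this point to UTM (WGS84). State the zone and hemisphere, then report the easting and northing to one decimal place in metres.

Zone 31N: E 334653.3 m, N 695432.0 m

Longitude 1.5053° lies in the 6° band [0°, 6°), giving zone 31; latitude is north of the equator, so 31N.
Zone 31 central meridian λ₀ = 6×31 − 183 = 3°; Δλ = -1.4947°.
Transverse Mercator on WGS84 with k₀ = 0.9996 gives E = 334653.299 m, N = 695431.956 m.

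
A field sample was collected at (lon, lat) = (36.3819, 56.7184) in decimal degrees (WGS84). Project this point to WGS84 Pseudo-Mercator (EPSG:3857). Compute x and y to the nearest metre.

x 4050015 m, y 7702779 m

Web Mercator is spherical with R = a = 6378137 m.
x = R·λ = 6378137 × 0.634983943 = 4050014.582 m.
y = R·ln tan(π/4 + φ/2) = 6378137 × 1.207684713 = 7702778.555 m.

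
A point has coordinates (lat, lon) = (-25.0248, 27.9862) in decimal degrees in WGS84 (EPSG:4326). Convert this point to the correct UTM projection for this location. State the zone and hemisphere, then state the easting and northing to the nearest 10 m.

Longitude 27.9862° lies in the 6° band [24°, 30°), giving zone 35; latitude is south of the equator, so 35S.
Zone 35 central meridian λ₀ = 6×35 − 183 = 27°; Δλ = +0.9862°.
Transverse Mercator on WGS84 with k₀ = 0.9996 gives E = 599500.348 m, N = 7231943.922 m.

Zone 35S: E 599500 m, N 7231940 m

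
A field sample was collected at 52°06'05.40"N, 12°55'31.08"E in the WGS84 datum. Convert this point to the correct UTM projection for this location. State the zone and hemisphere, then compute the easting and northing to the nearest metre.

Longitude 12.9253° lies in the 6° band [12°, 18°), giving zone 33; latitude is north of the equator, so 33N.
Zone 33 central meridian λ₀ = 6×33 − 183 = 15°; Δλ = -2.0747°.
Transverse Mercator on WGS84 with k₀ = 0.9996 gives E = 357900.662 m, N = 5774357.964 m.

Zone 33N: E 357901 m, N 5774358 m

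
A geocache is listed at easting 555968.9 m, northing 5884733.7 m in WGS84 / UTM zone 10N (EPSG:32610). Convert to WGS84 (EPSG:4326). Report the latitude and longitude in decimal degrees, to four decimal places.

Zone 10N: λ₀ = -123°, k₀ = 0.9996, false easting 500000 m.
Meridian distance M = (N − FN)/k₀ = 5887088.5 m.
Inverse transverse Mercator on WGS84 gives φ = 53.10909973°, λ = -122.16389977°.

lat 53.1091°, lon -122.1639°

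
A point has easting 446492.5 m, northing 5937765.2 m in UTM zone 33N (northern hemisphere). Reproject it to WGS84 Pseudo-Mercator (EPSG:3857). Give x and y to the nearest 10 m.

x 1579810 m, y 7092140 m

Unproject from UTM 33N (λ₀ = 15°) → φ = 53.58600031°, λ = 14.19169975°.
Web Mercator (R = 6378137 m): x = 1579812.790 m, y = 7092136.356 m.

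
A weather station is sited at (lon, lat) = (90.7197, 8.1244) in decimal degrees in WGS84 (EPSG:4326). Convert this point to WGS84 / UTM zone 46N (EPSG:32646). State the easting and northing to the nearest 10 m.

E 248730 m, N 898760 m

Zone 46 central meridian λ₀ = 6×46 − 183 = 93°; Δλ = -2.2803°.
Transverse Mercator on WGS84 with k₀ = 0.9996 gives E = 248725.435 m, N = 898757.429 m.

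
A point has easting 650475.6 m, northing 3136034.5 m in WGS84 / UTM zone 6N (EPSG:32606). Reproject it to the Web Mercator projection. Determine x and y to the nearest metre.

Unproject from UTM 6N (λ₀ = -147°) → φ = 28.34189991°, λ = -145.46479993°.
Web Mercator (R = 6378137 m): x = -16193067.457 m, y = 3292148.332 m.

x -16193067 m, y 3292148 m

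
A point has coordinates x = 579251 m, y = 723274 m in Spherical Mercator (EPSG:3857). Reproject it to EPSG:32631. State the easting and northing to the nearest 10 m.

Web Mercator inverse (R = 6378137 m) → φ = 6.48340039°, λ = 5.20350027°.
UTM 31N forward: E = 743695.637 m, N = 717170.506 m.

E 743700 m, N 717170 m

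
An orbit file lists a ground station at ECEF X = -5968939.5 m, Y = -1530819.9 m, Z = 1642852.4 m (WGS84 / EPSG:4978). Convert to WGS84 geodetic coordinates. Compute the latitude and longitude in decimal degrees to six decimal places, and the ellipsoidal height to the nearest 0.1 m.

λ = atan2(Y, X) = -165.61569991°; p = √(X²+Y²) = 6162113.9 m.
Bowring's method on WGS84 (a = 6378137 m, b = 6356752.314 m) gives φ = 15.02419959°, h = 640.324 m.

lat 15.024200°, lon -165.615700°, h 640.3 m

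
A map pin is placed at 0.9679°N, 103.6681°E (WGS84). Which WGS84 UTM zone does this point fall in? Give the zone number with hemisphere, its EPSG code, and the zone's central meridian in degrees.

UTM zone = ⌊(λ + 180)/6⌋ + 1; 103.6681° ∈ [102°, 108°) → zone 48.
Hemisphere: N (φ ≥ 0).
Central meridian λ₀ = 6×48 − 183 = 105°.
EPSG code: 32648.

Zone 48N (EPSG:32648), central meridian 105°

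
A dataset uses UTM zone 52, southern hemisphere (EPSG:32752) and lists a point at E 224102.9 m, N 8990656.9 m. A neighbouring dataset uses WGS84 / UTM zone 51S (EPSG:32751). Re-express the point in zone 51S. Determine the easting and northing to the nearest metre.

E 883675 m, N 8989761 m

UTM 52S → geographic: φ = -9.12240021°, λ = 126.48980019°.
UTM 51S (λ₀ = 123°) forward: E = 883674.927 m, N = 8989761.321 m.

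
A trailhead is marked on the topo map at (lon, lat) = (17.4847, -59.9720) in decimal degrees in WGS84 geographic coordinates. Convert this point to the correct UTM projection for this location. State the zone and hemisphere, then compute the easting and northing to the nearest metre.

Longitude 17.4847° lies in the 6° band [12°, 18°), giving zone 33; latitude is south of the equator, so 33S.
Zone 33 central meridian λ₀ = 6×33 − 183 = 15°; Δλ = +2.4847°.
Transverse Mercator on WGS84 with k₀ = 0.9996 gives E = 638686.207 m, N = 3349102.955 m.

Zone 33S: E 638686 m, N 3349103 m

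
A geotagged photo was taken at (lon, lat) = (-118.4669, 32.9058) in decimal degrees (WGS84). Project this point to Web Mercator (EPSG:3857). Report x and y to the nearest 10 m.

Web Mercator is spherical with R = a = 6378137 m.
x = R·λ = 6378137 × -2.067637460 = -13187674.984 m.
y = R·ln tan(π/4 + φ/2) = 6378137 × 0.608768227 = 3882807.153 m.

x -13187670 m, y 3882810 m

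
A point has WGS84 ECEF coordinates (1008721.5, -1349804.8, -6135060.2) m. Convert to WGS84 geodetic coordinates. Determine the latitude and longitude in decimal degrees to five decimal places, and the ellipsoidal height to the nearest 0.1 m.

lat -74.73960°, lon -53.22890°, h 4022.7 m

λ = atan2(Y, X) = -53.22890084°; p = √(X²+Y²) = 1685079.2 m.
Bowring's method on WGS84 (a = 6378137 m, b = 6356752.314 m) gives φ = -74.73960041°, h = 4022.719 m.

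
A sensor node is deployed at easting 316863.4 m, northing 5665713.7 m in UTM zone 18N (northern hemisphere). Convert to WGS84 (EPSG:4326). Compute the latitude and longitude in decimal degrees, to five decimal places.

Zone 18N: λ₀ = -75°, k₀ = 0.9996, false easting 500000 m.
Meridian distance M = (N − FN)/k₀ = 5667980.9 m.
Inverse transverse Mercator on WGS84 gives φ = 51.11359994°, λ = -77.61649966°.

lat 51.11360°, lon -77.61650°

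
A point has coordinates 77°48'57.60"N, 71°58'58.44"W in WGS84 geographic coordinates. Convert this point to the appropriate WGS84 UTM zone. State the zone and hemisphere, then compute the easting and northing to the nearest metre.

Zone 19N: E 429751 m, N 8639623 m

Longitude -71.9829° lies in the 6° band [-72°, -66°), giving zone 19; latitude is north of the equator, so 19N.
Zone 19 central meridian λ₀ = 6×19 − 183 = -69°; Δλ = -2.9829°.
Transverse Mercator on WGS84 with k₀ = 0.9996 gives E = 429751.034 m, N = 8639623.105 m.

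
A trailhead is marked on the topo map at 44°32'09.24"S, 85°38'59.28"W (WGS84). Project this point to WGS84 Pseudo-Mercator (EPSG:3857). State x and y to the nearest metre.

Web Mercator is spherical with R = a = 6378137 m.
x = R·λ = 6378137 × -1.494871014 = -9534492.123 m.
y = R·ln tan(π/4 + φ/2) = 6378137 × -0.869964375 = -5548751.968 m.

x -9534492 m, y -5548752 m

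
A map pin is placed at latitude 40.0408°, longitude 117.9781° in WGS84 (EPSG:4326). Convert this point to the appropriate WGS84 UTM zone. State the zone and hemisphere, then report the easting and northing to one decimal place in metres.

Zone 50N: E 583441.3 m, N 4432743.9 m

Longitude 117.9781° lies in the 6° band [114°, 120°), giving zone 50; latitude is north of the equator, so 50N.
Zone 50 central meridian λ₀ = 6×50 − 183 = 117°; Δλ = +0.9781°.
Transverse Mercator on WGS84 with k₀ = 0.9996 gives E = 583441.318 m, N = 4432743.852 m.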